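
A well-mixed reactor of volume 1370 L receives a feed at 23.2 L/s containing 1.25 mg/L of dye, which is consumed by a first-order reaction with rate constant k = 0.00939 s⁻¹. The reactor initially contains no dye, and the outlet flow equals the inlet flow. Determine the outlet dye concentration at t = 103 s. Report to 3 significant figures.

V dC/dt = Q(C_in − C) − k V C.
dC/dt = (Q/V) C_in − (Q/V + k) C; effective rate a = Q/V + k = 0.016934 + 0.00939 = 0.026324 s⁻¹.
C_ss = Q C_in/(Q + kV) = 0.80412 mg/L; C(t) = C_ss + (C₀ − C_ss) e^(−a t).
C(103) = 0.80412 + (-0.80412)·e^(−0.026324·103) = 0.80412 + (-0.80412)·0.066443 = 0.75069 mg/L.

0.751 mg/L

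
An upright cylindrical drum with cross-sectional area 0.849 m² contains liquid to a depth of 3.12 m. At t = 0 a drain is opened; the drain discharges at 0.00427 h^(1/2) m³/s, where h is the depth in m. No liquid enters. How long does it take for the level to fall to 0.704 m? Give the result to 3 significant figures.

Accumulation of liquid (constant cross-section A): A dh/dt = −0.00427 √h.
This is separable: 2 d(√h)/dt = −0.00427/A, so √h = √h₀ − (0.00427/(2A)) t.
t = 2A(√h₀ − √h)/0.00427 = 2·0.849·(√3.12 − √0.704)/0.00427
  = 1.6980 × (1.7664 − 0.83905) / 0.00427 = 368.75 s.

369 s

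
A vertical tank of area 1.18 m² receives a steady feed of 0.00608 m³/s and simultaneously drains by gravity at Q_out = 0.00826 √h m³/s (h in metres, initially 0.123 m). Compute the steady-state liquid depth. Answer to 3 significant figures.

A dh/dt = Q_in − 0.00826 √h. Steady state requires inflow = outflow:
Q_in = 0.00826 √h_ss ⇒ √h_ss = 0.00608/0.00826 = 0.73608.
h_ss = 0.73608² = 0.54181 m. (Since h₀ = 0.123 m < h_ss, the level will rise toward this value.)

0.542 m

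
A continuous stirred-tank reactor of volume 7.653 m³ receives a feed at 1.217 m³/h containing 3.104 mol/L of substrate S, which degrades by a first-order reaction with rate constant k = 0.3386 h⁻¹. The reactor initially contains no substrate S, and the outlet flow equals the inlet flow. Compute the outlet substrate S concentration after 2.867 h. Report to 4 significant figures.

0.7538 mol/L

Accumulation = in − out − consumed: V dC/dt = Q C_in − Q C − k V C.
dC/dt = (Q/V) C_in − (Q/V + k) C; effective rate a = Q/V + k = 0.159023 + 0.3386 = 0.497623 h⁻¹.
C_ss = Q C_in/(Q + kV) = 0.991929 mol/L; C(t) = C_ss + (C₀ − C_ss) e^(−a t).
C(2.867) = 0.991929 + (-0.991929)·e^(−0.497623·2.867) = 0.991929 + (-0.991929)·0.240104 = 0.753763 mol/L.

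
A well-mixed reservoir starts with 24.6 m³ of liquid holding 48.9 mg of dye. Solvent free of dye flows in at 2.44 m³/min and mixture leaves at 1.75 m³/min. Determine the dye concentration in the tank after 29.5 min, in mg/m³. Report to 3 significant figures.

Total volume: dV/dt = Q_in − Q_out = 0.69000 m³/min, so V(t) = 24.6 + 0.69000 t and V(29.5) = 44.955 m³.
Solute balance: dm/dt = 0 − Q_out C = −Q_out m/V(t).
dm/m = −Q_out dt/(V₀ + 0.69000 t); integrating gives ln(m/m₀) = −(Q_out/(Q_in−Q_out)) ln(V/V₀).
m = m₀ (V₀/V)^(Q_out/(Q_in−Q_out)) = 48.9 × (24.6/44.955)^(2.5362) = 10.598 mg.
C = m/V = 10.598/44.955 = 0.23574 mg/m³.

0.236 mg/m³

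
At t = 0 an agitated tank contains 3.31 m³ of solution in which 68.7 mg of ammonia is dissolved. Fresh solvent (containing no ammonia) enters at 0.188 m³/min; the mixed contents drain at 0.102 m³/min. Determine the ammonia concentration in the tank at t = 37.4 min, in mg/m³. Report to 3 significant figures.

Let m(t) be the amount of ammonia. Volume: V(t) = V₀ + (Q_in − Q_out) t = 3.31 + 0.086000 t; V(37.4) = 6.5264 m³.
Species balance (pure solvent in): dm/dt = −Q_out · m/V(t).
dm/m = −Q_out dt/(V₀ + 0.086000 t); integrating gives ln(m/m₀) = −(Q_out/(Q_in−Q_out)) ln(V/V₀).
m = m₀ (V₀/V)^(Q_out/(Q_in−Q_out)) = 68.7 × (3.31/6.5264)^(1.1860) = 30.708 mg.
C = m/V = 30.708/6.5264 = 4.7052 mg/m³.

4.71 mg/m³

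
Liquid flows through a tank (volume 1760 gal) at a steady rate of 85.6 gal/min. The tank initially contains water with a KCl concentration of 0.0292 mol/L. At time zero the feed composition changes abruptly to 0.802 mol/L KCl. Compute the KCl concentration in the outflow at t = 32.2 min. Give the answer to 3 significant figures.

0.641 mol/L

Species balance on the tank: V dC/dt = Q(C_in − C).
Time constant τ = V/Q = 1760/85.6 = 20.561 min.
This is linear first-order; C(t) = C_in + (C₀ − C_in) e^(−t/τ).
C(32.2) = 0.802 + (0.0292 − 0.802)·e^(−32.2/20.561) = 0.802 + (-0.77280)·0.20886 = 0.64059 mol/L.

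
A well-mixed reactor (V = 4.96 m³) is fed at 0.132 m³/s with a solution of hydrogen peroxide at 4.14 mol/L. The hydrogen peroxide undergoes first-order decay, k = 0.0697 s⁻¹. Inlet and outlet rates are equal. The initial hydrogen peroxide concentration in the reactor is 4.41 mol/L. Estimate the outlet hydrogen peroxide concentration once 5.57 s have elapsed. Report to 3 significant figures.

3.05 mol/L

Accumulation = in − out − consumed: V dC/dt = Q C_in − Q C − k V C.
dC/dt = (Q/V) C_in − (Q/V + k) C; effective rate a = Q/V + k = 0.026613 + 0.0697 = 0.096313 s⁻¹.
C_ss = Q C_in/(Q + kV) = 1.1440 mol/L; C(t) = C_ss + (C₀ − C_ss) e^(−a t).
C(5.57) = 1.1440 + (3.2660)·e^(−0.096313·5.57) = 1.1440 + (3.2660)·0.58481 = 3.0540 mol/L.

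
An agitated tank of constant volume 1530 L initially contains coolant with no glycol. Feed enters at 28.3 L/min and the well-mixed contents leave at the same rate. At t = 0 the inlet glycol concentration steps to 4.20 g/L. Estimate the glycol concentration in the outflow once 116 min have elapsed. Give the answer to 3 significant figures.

3.71 g/L

Mass balance on the solute (V constant): V dC/dt = Q(C_in − C).
So dC/dt = (C_in − C)/τ with τ = V/Q = 1530/28.3 = 54.064 min.
Solution: C(t) = C_in + (C₀ − C_in) e^(−t/τ).
C(116) = 4.20 + (0 − 4.20)·e^(−116/54.064) = 4.20 + (-4.2000)·0.11700 = 3.7086 g/L.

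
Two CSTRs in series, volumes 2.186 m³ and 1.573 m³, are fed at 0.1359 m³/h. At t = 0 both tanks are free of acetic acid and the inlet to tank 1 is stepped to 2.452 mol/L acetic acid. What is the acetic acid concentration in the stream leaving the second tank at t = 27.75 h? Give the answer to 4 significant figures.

1.467 mol/L

Species balance on tank i: dCᵢ/dt = (Cᵢ₋₁ − Cᵢ)/τᵢ with τᵢ = Vᵢ/Q.
τ₁ = 2.186/0.1359 = 16.0854 h; τ₂ = 1.573/0.1359 = 11.5747 h.
Tank 1: C₁ = C_in(1 − e^(−t/τ₁)). Tank 2 (τ₁ ≠ τ₂): C₂ = C_in[1 − (τ₁ e^(−t/τ₁) − τ₂ e^(−t/τ₂))/(τ₁ − τ₂)].
At t = 27.75: e^(−t/τ₁) = 0.178142, e^(−t/τ₂) = 0.0909475.
C₂ = 2.452·[1 − (16.0854·0.178142 − 11.5747·0.0909475)/(4.51067)] = 2.452·0.598109 = 1.46656 mol/L.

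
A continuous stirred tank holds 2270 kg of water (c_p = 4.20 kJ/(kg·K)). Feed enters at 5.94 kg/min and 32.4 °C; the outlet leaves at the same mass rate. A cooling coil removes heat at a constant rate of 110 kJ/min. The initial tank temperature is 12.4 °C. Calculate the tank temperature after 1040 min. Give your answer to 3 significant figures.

First-law balance (no shaft work): M c_p dT/dt = ṁ c_p (T_in − T) − 110.
τ = M/ṁ = 382.15 min; T_ss = T_in − Q̇/(ṁ c_p) = 32.4 − 110/(5.94·4.20) = 27.991 °C.
This is linear first-order; T(t) = T_ss + (T₀ − T_ss) e^(−t/τ).
T(1040) = 27.991 + (-15.591)·e^(−1040/382.15) = 27.991 + (-15.591)·0.065782 = 26.965 °C.

27.0 °C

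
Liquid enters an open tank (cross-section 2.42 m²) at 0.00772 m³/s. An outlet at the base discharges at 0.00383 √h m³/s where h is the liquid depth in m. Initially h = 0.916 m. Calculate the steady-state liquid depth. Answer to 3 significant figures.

Unsteady balance on liquid volume: A dh/dt = Q_in − 0.00383 √h. At steady state dh/dt = 0:
Q_in = 0.00383 √h_ss ⇒ √h_ss = 0.00772/0.00383 = 2.0157.
h_ss = 2.0157² = 4.0629 m. (Since h₀ = 0.916 m < h_ss, the level will rise toward this value.)

4.06 m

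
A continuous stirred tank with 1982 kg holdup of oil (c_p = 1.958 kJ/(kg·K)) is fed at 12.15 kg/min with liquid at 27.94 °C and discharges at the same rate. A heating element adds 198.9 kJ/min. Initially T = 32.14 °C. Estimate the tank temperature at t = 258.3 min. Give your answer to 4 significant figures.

M c_p dT/dt = ṁ c_p (T_in − T) + Q̇.
τ = M/ṁ = 163.128 min; T_ss = T_in + Q̇/(ṁ c_p) = 27.94 + 198.9/(12.15·1.958) = 36.3008 °C.
Integrating: T(t) = T_ss + (T₀ − T_ss) e^(−t/τ).
T(258.3) = 36.3008 + (-4.16076)·e^(−258.3/163.128) = 36.3008 + (-4.16076)·0.205271 = 35.4467 °C.

35.45 °C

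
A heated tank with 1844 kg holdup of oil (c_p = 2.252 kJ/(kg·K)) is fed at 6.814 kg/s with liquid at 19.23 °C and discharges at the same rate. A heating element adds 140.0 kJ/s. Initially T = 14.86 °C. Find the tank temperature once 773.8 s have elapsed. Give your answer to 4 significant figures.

27.58 °C

Unsteady energy balance on the tank contents: M c_p dT/dt = ṁ c_p (T_in − T) + 140.0.
τ = M/ṁ = 270.619 s; T_ss = T_in + Q̇/(ṁ c_p) = 19.23 + 140.0/(6.814·2.252) = 28.3534 °C.
This is linear first-order; T(t) = T_ss + (T₀ − T_ss) e^(−t/τ).
T(773.8) = 28.3534 + (-13.4934)·e^(−773.8/270.619) = 28.3534 + (-13.4934)·0.0573050 = 27.5802 °C.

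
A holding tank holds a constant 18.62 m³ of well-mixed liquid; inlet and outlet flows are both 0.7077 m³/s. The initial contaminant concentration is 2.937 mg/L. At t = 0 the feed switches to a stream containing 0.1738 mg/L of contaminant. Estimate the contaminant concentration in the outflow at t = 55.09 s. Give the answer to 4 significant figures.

0.5143 mg/L

Mass balance on the solute (V constant): V dC/dt = Q(C_in − C).
Rewrite as dC/dt + C/τ = C_in/τ, τ = V/Q = 26.3106 s.
Integrating: C(t) = C_in + (C₀ − C_in) e^(−t/τ).
C(55.09) = 0.1738 + (2.937 − 0.1738)·e^(−55.09/26.3106) = 0.1738 + (2.76320)·0.123214 = 0.514264 mg/L.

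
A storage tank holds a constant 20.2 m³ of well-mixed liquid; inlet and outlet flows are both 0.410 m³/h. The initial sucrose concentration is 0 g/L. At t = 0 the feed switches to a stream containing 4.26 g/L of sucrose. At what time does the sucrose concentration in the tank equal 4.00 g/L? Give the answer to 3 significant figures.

138 h

Mass balance on the solute (V constant): V dC/dt = Q(C_in − C), so τ = V/Q = 49.268 h.
C(t) = C_in + (C₀ − C_in) e^(−t/τ). Set C = 4.00 and solve for t:
e^(−t/τ) = (C − C_in)/(C₀ − C_in) = (4.00 − 4.26)/(0 − 4.26) = 0.061033
t = −τ ln(…) = 49.268 × 2.7963 = 137.77 h.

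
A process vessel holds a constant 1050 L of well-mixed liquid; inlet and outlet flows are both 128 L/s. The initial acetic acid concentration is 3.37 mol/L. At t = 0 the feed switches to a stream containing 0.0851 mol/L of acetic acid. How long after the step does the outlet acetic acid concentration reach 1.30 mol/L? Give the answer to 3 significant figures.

Species balance: V dC/dt = Q(C_in − C) ⇒ τ = V/Q = 8.2031 s.
C(t) = C_in + (C₀ − C_in) e^(−t/τ). Set C = 1.30 and solve for t:
e^(−t/τ) = (C − C_in)/(C₀ − C_in) = (1.30 − 0.0851)/(3.37 − 0.0851) = 0.36984
t = −τ ln(…) = 8.2031 × 0.99467 = 8.1594 s.

8.16 s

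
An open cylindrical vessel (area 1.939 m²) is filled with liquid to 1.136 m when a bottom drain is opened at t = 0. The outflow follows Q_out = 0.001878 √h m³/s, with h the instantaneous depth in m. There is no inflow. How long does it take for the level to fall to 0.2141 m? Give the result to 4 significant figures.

1245 s

Mass balance (ρ constant): A dh/dt = −0.001878 √h.
Separate and integrate: 2(√h − √h₀) = −(0.001878/A) t.
t = 2A(√h₀ − √h)/0.001878 = 2·1.939·(√1.136 − √0.2141)/0.001878
  = 3.87800 × (1.06583 − 0.462709) / 0.001878 = 1245.43 s.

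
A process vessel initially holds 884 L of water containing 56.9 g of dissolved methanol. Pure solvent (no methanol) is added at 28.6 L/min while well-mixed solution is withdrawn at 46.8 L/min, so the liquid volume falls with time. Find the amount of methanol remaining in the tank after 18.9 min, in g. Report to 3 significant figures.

Total volume: dV/dt = Q_in − Q_out = -18.200 L/min, so V(t) = 884 − 18.200 t and V(18.9) = 540.02 L.
No methanol enters, so dm/dt = −Q_out · (m/V).
dm/m = −Q_out dt/(V₀ − 18.200 t); integrating gives ln(m/m₀) = −(Q_out/(Q_in−Q_out)) ln(V/V₀).
m = m₀ (V₀/V)^(Q_out/(Q_in−Q_out)) = 56.9 × (884/540.02)^(-2.5714) = 16.022 g.

16.0 g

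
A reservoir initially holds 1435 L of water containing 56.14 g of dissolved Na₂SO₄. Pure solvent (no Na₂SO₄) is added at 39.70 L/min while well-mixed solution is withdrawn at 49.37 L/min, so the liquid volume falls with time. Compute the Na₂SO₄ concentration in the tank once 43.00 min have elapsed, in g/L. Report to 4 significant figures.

Let m(t) be the amount of Na₂SO₄. Volume: V(t) = V₀ + (Q_in − Q_out) t = 1435 − 9.67000 t; V(43.00) = 1019.19 L.
Solute balance: dm/dt = 0 − Q_out C = −Q_out m/V(t).
dm/m = −Q_out dt/(V₀ − 9.67000 t); integrating gives ln(m/m₀) = −(Q_out/(Q_in−Q_out)) ln(V/V₀).
m = m₀ (V₀/V)^(Q_out/(Q_in−Q_out)) = 56.14 × (1435/1019.19)^(-5.10548) = 9.78621 g.
C = m/V = 9.78621/1019.19 = 0.00960195 g/L.

0.009602 g/L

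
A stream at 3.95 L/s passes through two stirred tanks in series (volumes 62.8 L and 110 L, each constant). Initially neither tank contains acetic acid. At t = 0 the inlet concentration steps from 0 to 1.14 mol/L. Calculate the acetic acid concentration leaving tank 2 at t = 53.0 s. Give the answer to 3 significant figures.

Time constants: τᵢ = Vᵢ/Q for each well-mixed tank.
τ₁ = 62.8/3.95 = 15.899 s; τ₂ = 110/3.95 = 27.848 s.
Solving the cascade with C₁(0)=C₂(0)=0 gives C₂(t) = C_in[1 − (τ₁ e^(−t/τ₁) − τ₂ e^(−t/τ₂))/(τ₁ − τ₂)].
At t = 53.0: e^(−t/τ₁) = 0.035665, e^(−t/τ₂) = 0.14909.
C₂ = 1.14·[1 − (15.899·0.035665 − 27.848·0.14909)/(-11.949)] = 1.14·0.69999 = 0.79799 mol/L.

0.798 mol/L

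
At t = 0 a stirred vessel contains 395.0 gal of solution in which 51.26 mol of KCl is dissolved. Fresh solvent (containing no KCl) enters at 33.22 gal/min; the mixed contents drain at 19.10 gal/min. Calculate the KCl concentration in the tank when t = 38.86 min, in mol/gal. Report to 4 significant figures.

Total volume: dV/dt = Q_in − Q_out = 14.1200 gal/min, so V(t) = 395.0 + 14.1200 t and V(38.86) = 943.703 gal.
Solute balance: dm/dt = 0 − Q_out C = −Q_out m/V(t).
Separate: dm/m = −Q_out dt/V(t) ⇒ ln(m/m₀) = −(Q_out/(Q_in−Q_out)) ln(V/V₀).
m = m₀ (V₀/V)^(Q_out/(Q_in−Q_out)) = 51.26 × (395.0/943.703)^(1.35269) = 15.7812 mol.
C = m/V = 15.7812/943.703 = 0.0167226 mol/gal.

0.01672 mol/gal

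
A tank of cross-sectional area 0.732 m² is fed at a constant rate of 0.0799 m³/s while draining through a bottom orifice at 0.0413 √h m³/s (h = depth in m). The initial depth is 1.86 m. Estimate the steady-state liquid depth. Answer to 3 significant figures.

Level balance: A dh/dt = 0.0799 − 0.0413 √h. Setting dh/dt = 0:
Q_in = 0.0413 √h_ss ⇒ √h_ss = 0.0799/0.0413 = 1.9346.
h_ss = 1.9346² = 3.7428 m. (Since h₀ = 1.86 m < h_ss, the level will rise toward this value.)

3.74 m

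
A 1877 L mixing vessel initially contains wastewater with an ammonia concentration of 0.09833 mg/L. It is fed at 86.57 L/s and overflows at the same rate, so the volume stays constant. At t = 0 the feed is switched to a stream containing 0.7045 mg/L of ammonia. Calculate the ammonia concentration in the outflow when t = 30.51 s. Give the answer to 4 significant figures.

0.5561 mg/L

Transient balance on the dissolved component: V dC/dt = Q(C_in − C).
Time constant τ = V/Q = 1877/86.57 = 21.6819 s.
This is linear first-order; C(t) = C_in + (C₀ − C_in) e^(−t/τ).
C(30.51) = 0.7045 + (0.09833 − 0.7045)·e^(−30.51/21.6819) = 0.7045 + (-0.606170)·0.244836 = 0.556088 mg/L.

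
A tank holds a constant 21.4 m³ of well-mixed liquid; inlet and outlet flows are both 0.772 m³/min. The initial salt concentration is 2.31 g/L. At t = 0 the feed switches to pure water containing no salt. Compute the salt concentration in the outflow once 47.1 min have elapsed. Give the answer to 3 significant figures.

0.422 g/L

Transient balance on the dissolved component: V dC/dt = Q(C_in − C).
So dC/dt = (C_in − C)/τ with τ = V/Q = 21.4/0.772 = 27.720 min.
Integrating: C(t) = C_in + (C₀ − C_in) e^(−t/τ).
C(47.1) = 0 + (2.31 − 0)·e^(−47.1/27.720) = 0 + (2.3100)·0.18284 = 0.42237 g/L.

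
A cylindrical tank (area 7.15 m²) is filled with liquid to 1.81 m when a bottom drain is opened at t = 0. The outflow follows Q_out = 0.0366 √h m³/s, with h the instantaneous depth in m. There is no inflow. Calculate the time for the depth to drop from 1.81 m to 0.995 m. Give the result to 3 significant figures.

136 s

With no inflow, A dh/dt = −0.0366 √h.
This is separable: 2 d(√h)/dt = −0.0366/A, so √h = √h₀ − (0.0366/(2A)) t.
t = 2A(√h₀ − √h)/0.0366 = 2·7.15·(√1.81 − √0.995)/0.0366
  = 14.300 × (1.3454 − 0.99750) / 0.0366 = 135.91 s.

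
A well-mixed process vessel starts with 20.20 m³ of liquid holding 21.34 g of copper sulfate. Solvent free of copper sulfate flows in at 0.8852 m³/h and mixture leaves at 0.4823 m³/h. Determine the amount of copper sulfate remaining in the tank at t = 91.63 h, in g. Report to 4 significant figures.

6.149 g

Total volume: dV/dt = Q_in − Q_out = 0.402900 m³/h, so V(t) = 20.20 + 0.402900 t and V(91.63) = 57.1177 m³.
Species balance (pure solvent in): dm/dt = −Q_out · m/V(t).
dm/m = −Q_out dt/(V₀ + 0.402900 t); integrating gives ln(m/m₀) = −(Q_out/(Q_in−Q_out)) ln(V/V₀).
m = m₀ (V₀/V)^(Q_out/(Q_in−Q_out)) = 21.34 × (20.20/57.1177)^(1.19707) = 6.14912 g.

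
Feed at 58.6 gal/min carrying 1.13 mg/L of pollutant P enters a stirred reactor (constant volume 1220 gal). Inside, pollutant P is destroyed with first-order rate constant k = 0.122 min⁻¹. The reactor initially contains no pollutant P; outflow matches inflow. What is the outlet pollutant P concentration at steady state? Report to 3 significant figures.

Accumulation = in − out − consumed: V dC/dt = Q C_in − Q C − k V C.
Steady state (dC/dt = 0): C_ss = Q C_in/(Q + kV) = C_in/(1 + kV/Q).
C_ss = 58.6·1.13/(58.6 + 0.122·1220) = 66.218/207.44 = 0.31922 mg/L.

0.319 mg/L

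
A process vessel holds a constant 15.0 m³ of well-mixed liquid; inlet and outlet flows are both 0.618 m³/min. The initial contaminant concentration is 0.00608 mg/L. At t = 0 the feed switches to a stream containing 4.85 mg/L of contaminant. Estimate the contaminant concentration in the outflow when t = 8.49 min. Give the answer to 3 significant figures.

1.44 mg/L

Species balance on the tank: V dC/dt = Q(C_in − C).
Rewrite as dC/dt + C/τ = C_in/τ, τ = V/Q = 24.272 min.
C approaches C_in exponentially: C(t) = C_in + (C₀ − C_in) e^(−t/τ).
C(8.49) = 4.85 + (0.00608 − 4.85)·e^(−8.49/24.272) = 4.85 + (-4.8439)·0.70484 = 1.4358 mg/L.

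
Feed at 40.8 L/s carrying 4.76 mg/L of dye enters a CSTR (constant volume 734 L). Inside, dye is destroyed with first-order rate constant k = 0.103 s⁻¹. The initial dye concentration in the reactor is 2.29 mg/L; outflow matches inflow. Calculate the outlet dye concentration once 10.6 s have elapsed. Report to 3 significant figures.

V dC/dt = Q(C_in − C) − k V C.
This is linear with rate a = Q/V + k = 0.15859 s⁻¹.
C_ss = Q C_in/(Q + kV) = 1.6684 mg/L; C(t) = C_ss + (C₀ − C_ss) e^(−a t).
C(10.6) = 1.6684 + (0.62158)·e^(−0.15859·10.6) = 1.6684 + (0.62158)·0.18619 = 1.7842 mg/L.

1.78 mg/L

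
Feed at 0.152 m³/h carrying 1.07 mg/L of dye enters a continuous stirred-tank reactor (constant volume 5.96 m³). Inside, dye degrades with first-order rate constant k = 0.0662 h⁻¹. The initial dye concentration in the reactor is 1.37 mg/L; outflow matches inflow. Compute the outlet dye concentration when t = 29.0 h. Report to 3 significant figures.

0.373 mg/L

Species balance: V dC/dt = Q C_in − Q C − k V C.
dC/dt = (Q/V) C_in − (Q/V + k) C; effective rate a = Q/V + k = 0.025503 + 0.0662 = 0.091703 h⁻¹.
C_ss = Q C_in/(Q + kV) = 0.29757 mg/L; C(t) = C_ss + (C₀ − C_ss) e^(−a t).
C(29.0) = 0.29757 + (1.0724)·e^(−0.091703·29.0) = 0.29757 + (1.0724)·0.069990 = 0.37263 mg/L.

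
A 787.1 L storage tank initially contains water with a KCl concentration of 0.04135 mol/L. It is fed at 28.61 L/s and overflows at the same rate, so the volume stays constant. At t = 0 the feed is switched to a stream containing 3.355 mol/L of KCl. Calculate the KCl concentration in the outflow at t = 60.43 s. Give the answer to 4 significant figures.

Species balance on the tank: V dC/dt = Q(C_in − C).
So dC/dt = (C_in − C)/τ with τ = V/Q = 787.1/28.61 = 27.5114 s.
Solution: C(t) = C_in + (C₀ − C_in) e^(−t/τ).
C(60.43) = 3.355 + (0.04135 − 3.355)·e^(−60.43/27.5114) = 3.355 + (-3.31365)·0.111186 = 2.98657 mol/L.

2.987 mol/L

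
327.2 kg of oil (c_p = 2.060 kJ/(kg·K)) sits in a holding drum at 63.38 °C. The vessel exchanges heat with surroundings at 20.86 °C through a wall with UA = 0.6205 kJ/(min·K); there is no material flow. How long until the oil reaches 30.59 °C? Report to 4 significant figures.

1602 min

First-law balance (no shaft work): M c_p dT/dt = −UA(T − T_amb).
τ = M c_p/UA = 1086.27 min; T_ss = T_amb = 20.8600 °C.
T(t) = T_ss + (T₀ − T_ss)e^(−t/τ); set T = 30.59:
t = −τ ln[(T − T_ss)/(T₀ − T_ss)] = −1086.27 · ln(0.228833) = 1601.99 min.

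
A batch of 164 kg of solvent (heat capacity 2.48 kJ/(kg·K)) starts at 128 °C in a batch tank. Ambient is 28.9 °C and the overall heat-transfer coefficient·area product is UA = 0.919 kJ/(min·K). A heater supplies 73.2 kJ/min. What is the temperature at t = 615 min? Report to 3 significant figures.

Lumped-capacitance energy balance: M c_p dT/dt = UA(T_amb − T) + Q̇.
dT/dt = (T_ss − T)/τ with T_ss = T_amb + Q̇/UA = 28.9 + 73.2/0.919 = 108.55 °C, τ = M c_p/UA = 164·2.48/0.919 = 442.57 min.
Solution: T(t) = T_ss + (T₀ − T_ss) e^(−t/τ).
T(615) = 108.55 + (19.448)·0.24917 = 113.40 °C.

113 °C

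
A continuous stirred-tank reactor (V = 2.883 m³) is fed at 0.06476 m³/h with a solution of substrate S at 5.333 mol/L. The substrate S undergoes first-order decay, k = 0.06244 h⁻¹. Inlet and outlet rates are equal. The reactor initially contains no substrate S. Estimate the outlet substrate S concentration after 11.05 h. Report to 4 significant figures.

V dC/dt = Q(C_in − C) − k V C.
dC/dt = (Q/V) C_in − (Q/V + k) C; effective rate a = Q/V + k = 0.0224627 + 0.06244 = 0.0849027 h⁻¹.
C_ss = Q C_in/(Q + kV) = 1.41095 mol/L; C(t) = C_ss + (C₀ − C_ss) e^(−a t).
C(11.05) = 1.41095 + (-1.41095)·e^(−0.0849027·11.05) = 1.41095 + (-1.41095)·0.391341 = 0.858788 mol/L.

0.8588 mol/L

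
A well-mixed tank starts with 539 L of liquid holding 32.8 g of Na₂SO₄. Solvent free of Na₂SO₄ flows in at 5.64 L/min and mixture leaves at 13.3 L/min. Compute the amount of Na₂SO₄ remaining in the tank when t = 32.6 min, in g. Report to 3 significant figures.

11.1 g

Total volume: dV/dt = Q_in − Q_out = -7.6600 L/min, so V(t) = 539 − 7.6600 t and V(32.6) = 289.28 L.
No Na₂SO₄ enters, so dm/dt = −Q_out · (m/V).
dm/m = −Q_out dt/(V₀ − 7.6600 t); integrating gives ln(m/m₀) = −(Q_out/(Q_in−Q_out)) ln(V/V₀).
m = m₀ (V₀/V)^(Q_out/(Q_in−Q_out)) = 32.8 × (539/289.28)^(-1.7363) = 11.133 g.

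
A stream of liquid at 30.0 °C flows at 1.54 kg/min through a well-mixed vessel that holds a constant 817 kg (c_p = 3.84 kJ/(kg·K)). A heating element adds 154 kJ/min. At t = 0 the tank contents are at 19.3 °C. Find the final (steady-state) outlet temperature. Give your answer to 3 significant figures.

56.0 °C

Unsteady energy balance on the tank contents: M c_p dT/dt = ṁ c_p (T_in − T) + 154.
At steady state dT/dt = 0 ⇒ T_ss = T_in + Q̇/(ṁ c_p) = 30.0 + 154/(1.54·3.84) = 56.042 °C.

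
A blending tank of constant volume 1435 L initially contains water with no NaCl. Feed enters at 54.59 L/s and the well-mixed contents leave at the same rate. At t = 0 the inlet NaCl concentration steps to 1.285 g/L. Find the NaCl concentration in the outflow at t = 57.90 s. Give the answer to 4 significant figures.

Unsteady species balance (constant V, well mixed): V dC/dt = Q(C_in − C).
Time constant τ = V/Q = 1435/54.59 = 26.2869 s.
This is linear first-order; C(t) = C_in + (C₀ − C_in) e^(−t/τ).
C(57.90) = 1.285 + (0 − 1.285)·e^(−57.90/26.2869) = 1.285 + (-1.28500)·0.110513 = 1.14299 g/L.

1.143 g/L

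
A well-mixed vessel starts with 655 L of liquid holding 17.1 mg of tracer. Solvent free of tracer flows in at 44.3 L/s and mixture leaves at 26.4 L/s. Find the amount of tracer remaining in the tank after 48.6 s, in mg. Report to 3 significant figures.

Let m(t) be the amount of tracer. Volume: V(t) = V₀ + (Q_in − Q_out) t = 655 + 17.900 t; V(48.6) = 1524.9 L.
Species balance (pure solvent in): dm/dt = −Q_out · m/V(t).
dm/m = −Q_out dt/(V₀ + 17.900 t); integrating gives ln(m/m₀) = −(Q_out/(Q_in−Q_out)) ln(V/V₀).
m = m₀ (V₀/V)^(Q_out/(Q_in−Q_out)) = 17.1 × (655/1524.9)^(1.4749) = 4.9171 mg.

4.92 mg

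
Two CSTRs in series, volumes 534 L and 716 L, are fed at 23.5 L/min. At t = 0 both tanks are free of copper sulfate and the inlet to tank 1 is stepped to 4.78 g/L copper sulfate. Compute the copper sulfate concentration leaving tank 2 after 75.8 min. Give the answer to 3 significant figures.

Species balance on tank i: dCᵢ/dt = (Cᵢ₋₁ − Cᵢ)/τᵢ with τᵢ = Vᵢ/Q.
τ₁ = 534/23.5 = 22.723 min; τ₂ = 716/23.5 = 30.468 min.
Solving the cascade with C₁(0)=C₂(0)=0 gives C₂(t) = C_in[1 − (τ₁ e^(−t/τ₁) − τ₂ e^(−t/τ₂))/(τ₁ − τ₂)].
At t = 75.8: e^(−t/τ₁) = 0.035587, e^(−t/τ₂) = 0.083088.
C₂ = 4.78·[1 − (22.723·0.035587 − 30.468·0.083088)/(-7.7447)] = 4.78·0.77754 = 3.7166 g/L.

3.72 g/L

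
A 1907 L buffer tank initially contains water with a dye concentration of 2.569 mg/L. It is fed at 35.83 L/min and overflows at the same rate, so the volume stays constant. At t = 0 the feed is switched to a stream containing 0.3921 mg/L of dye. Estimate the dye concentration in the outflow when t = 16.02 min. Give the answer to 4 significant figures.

Accumulation = in − out for the solute gives V dC/dt = Q(C_in − C).
So dC/dt = (C_in − C)/τ with τ = V/Q = 1907/35.83 = 53.2236 min.
Integrating: C(t) = C_in + (C₀ − C_in) e^(−t/τ).
C(16.02) = 0.3921 + (2.569 − 0.3921)·e^(−16.02/53.2236) = 0.3921 + (2.17690)·0.740082 = 2.00318 mg/L.

2.003 mg/L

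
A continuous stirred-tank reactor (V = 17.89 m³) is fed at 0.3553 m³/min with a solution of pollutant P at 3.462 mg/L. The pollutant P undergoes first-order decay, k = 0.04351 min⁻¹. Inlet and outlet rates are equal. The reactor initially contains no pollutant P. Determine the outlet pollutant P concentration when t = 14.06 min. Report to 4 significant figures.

V dC/dt = Q(C_in − C) − k V C.
dC/dt = (Q/V) C_in − (Q/V + k) C; effective rate a = Q/V + k = 0.0198603 + 0.04351 = 0.0633703 min⁻¹.
C_ss = Q C_in/(Q + kV) = 1.08499 mg/L; C(t) = C_ss + (C₀ − C_ss) e^(−a t).
C(14.06) = 1.08499 + (-1.08499)·e^(−0.0633703·14.06) = 1.08499 + (-1.08499)·0.410251 = 0.639873 mg/L.

0.6399 mg/L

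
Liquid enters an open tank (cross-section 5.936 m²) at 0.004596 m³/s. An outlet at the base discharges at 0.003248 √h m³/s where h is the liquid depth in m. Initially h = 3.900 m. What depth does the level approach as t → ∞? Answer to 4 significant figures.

2.002 m

Level balance: A dh/dt = 0.004596 − 0.003248 √h. Setting dh/dt = 0:
Q_in = 0.003248 √h_ss ⇒ √h_ss = 0.004596/0.003248 = 1.41502.
h_ss = 1.41502² = 2.00229 m. (Since h₀ = 3.900 m > h_ss, the level will fall toward this value.)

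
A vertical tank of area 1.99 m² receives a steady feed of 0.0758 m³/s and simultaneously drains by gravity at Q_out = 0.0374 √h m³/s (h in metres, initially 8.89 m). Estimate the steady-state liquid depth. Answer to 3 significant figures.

Unsteady balance on liquid volume: A dh/dt = Q_in − 0.0374 √h. At steady state dh/dt = 0:
Q_in = 0.0374 √h_ss ⇒ √h_ss = 0.0758/0.0374 = 2.0267.
h_ss = 2.0267² = 4.1077 m. (Since h₀ = 8.89 m > h_ss, the level will fall toward this value.)

4.11 m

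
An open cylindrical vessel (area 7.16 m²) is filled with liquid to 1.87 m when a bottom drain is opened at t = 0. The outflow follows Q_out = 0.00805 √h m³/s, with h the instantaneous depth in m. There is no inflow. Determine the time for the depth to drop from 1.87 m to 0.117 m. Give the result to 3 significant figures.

1820 s

A dh/dt = −Q_out = −0.00805 √h.
Separate and integrate: 2(√h − √h₀) = −(0.00805/A) t.
t = 2A(√h₀ − √h)/0.00805 = 2·7.16·(√1.87 − √0.117)/0.00805
  = 14.320 × (1.3675 − 0.34205) / 0.00805 = 1824.1 s.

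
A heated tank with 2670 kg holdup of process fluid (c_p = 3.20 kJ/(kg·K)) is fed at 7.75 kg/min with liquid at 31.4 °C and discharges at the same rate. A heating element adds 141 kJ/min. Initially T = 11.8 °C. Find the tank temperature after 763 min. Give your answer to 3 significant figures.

M c_p dT/dt = ṁ c_p (T_in − T) + Q̇.
τ = M/ṁ = 344.52 min; T_ss = T_in + Q̇/(ṁ c_p) = 31.4 + 141/(7.75·3.20) = 37.085 °C.
This is linear first-order; T(t) = T_ss + (T₀ − T_ss) e^(−t/τ).
T(763) = 37.085 + (-25.285)·e^(−763/344.52) = 37.085 + (-25.285)·0.10919 = 34.325 °C.

34.3 °C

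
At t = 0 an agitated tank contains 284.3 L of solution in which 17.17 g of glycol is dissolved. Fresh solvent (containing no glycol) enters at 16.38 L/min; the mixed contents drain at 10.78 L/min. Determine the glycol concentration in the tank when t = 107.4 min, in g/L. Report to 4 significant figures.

0.002175 g/L

Let m(t) be the amount of glycol. Volume: V(t) = V₀ + (Q_in − Q_out) t = 284.3 + 5.60000 t; V(107.4) = 885.740 L.
Solute balance: dm/dt = 0 − Q_out C = −Q_out m/V(t).
dm/m = −Q_out dt/(V₀ + 5.60000 t); integrating gives ln(m/m₀) = −(Q_out/(Q_in−Q_out)) ln(V/V₀).
m = m₀ (V₀/V)^(Q_out/(Q_in−Q_out)) = 17.17 × (284.3/885.740)^(1.92500) = 1.92631 g.
C = m/V = 1.92631/885.740 = 0.00217480 g/L.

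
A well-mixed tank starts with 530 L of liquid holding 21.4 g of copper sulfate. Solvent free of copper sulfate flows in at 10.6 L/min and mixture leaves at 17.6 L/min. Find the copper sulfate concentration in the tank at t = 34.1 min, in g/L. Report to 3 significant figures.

0.0163 g/L

Let m(t) be the amount of copper sulfate. Volume: V(t) = V₀ + (Q_in − Q_out) t = 530 − 7.0000 t; V(34.1) = 291.30 L.
No copper sulfate enters, so dm/dt = −Q_out · (m/V).
dm/m = −Q_out dt/(V₀ − 7.0000 t); integrating gives ln(m/m₀) = −(Q_out/(Q_in−Q_out)) ln(V/V₀).
m = m₀ (V₀/V)^(Q_out/(Q_in−Q_out)) = 21.4 × (530/291.30)^(-2.5143) = 4.7518 g.
C = m/V = 4.7518/291.30 = 0.016313 g/L.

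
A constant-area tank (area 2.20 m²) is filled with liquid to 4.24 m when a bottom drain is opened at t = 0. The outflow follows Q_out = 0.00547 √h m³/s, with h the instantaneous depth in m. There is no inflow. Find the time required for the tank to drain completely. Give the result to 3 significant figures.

1660 s

With no inflow, A dh/dt = −0.00547 √h.
Separate and integrate: 2(√h − √h₀) = −(0.00547/A) t.
Tank is empty when √h = 0: t_empty = 2A√h₀/0.00547.
t_empty = 2·2.20·√4.24/0.00547 = 4.4000·2.0591/0.00547 = 1656.3 s.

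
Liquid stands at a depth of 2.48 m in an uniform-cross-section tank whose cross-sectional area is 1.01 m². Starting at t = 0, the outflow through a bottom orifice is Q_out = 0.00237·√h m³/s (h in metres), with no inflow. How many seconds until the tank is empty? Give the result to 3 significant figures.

A dh/dt = −Q_out = −0.00237 √h.
Separate and integrate: 2(√h − √h₀) = −(0.00237/A) t.
Tank is empty when √h = 0: t_empty = 2A√h₀/0.00237.
t_empty = 2·1.01·√2.48/0.00237 = 2.0200·1.5748/0.00237 = 1342.2 s.

1340 s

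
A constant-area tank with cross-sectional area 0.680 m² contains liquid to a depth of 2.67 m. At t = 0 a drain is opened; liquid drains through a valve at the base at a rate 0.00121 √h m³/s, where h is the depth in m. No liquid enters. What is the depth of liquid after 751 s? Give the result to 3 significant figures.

0.933 m

Mass balance (ρ constant): A dh/dt = −0.00121 √h.
Separate and integrate: 2(√h − √h₀) = −(0.00121/A) t.
√h = √2.67 − 0.00121·751/(2·0.680) = 1.6340 − 0.66817 = 0.96584.
h = 0.96584² = 0.93286 m.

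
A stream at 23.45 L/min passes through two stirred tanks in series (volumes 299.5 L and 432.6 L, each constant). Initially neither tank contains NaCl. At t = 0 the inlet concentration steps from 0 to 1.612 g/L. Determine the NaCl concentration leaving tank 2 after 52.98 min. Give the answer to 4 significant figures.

1.373 g/L

Each tank obeys Vᵢ dCᵢ/dt = Q(Cᵢ₋₁ − Cᵢ), so τᵢ = Vᵢ/Q.
τ₁ = 299.5/23.45 = 12.7719 min; τ₂ = 432.6/23.45 = 18.4478 min.
Solving the cascade with C₁(0)=C₂(0)=0 gives C₂(t) = C_in[1 − (τ₁ e^(−t/τ₁) − τ₂ e^(−t/τ₂))/(τ₁ − τ₂)].
At t = 52.98: e^(−t/τ₁) = 0.0157931, e^(−t/τ₂) = 0.0565917.
C₂ = 1.612·[1 − (12.7719·0.0157931 − 18.4478·0.0565917)/(-5.67591)] = 1.612·0.851604 = 1.37279 g/L.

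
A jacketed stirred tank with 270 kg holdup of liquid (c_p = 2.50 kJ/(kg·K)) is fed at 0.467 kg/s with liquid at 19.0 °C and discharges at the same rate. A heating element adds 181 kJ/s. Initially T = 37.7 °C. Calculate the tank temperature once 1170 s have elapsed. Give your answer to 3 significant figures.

Heat balance on the well-mixed liquid: M c_p dT/dt = ṁ c_p (T_in − T) + 181.
τ = M/ṁ = 578.16 s; T_ss = T_in + Q̇/(ṁ c_p) = 19.0 + 181/(0.467·2.50) = 174.03 °C.
T approaches T_ss exponentially: T(t) = T_ss + (T₀ − T_ss) e^(−t/τ).
T(1170) = 174.03 + (-136.33)·e^(−1170/578.16) = 174.03 + (-136.33)·0.13217 = 156.01 °C.

156 °C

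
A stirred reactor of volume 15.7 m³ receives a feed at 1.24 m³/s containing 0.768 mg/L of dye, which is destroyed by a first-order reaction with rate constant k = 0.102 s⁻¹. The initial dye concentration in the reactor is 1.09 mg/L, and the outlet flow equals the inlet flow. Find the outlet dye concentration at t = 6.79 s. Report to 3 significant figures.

0.556 mg/L

V dC/dt = Q(C_in − C) − k V C.
dC/dt = (Q/V) C_in − (Q/V + k) C; effective rate a = Q/V + k = 0.078981 + 0.102 = 0.18098 s⁻¹.
C_ss = Q C_in/(Q + kV) = 0.33516 mg/L; C(t) = C_ss + (C₀ − C_ss) e^(−a t).
C(6.79) = 0.33516 + (0.75484)·e^(−0.18098·6.79) = 0.33516 + (0.75484)·0.29263 = 0.55604 mg/L.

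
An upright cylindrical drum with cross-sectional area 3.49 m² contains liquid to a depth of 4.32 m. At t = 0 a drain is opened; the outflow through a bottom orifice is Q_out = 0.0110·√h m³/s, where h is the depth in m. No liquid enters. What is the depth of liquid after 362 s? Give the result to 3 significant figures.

2.27 m

A dh/dt = −Q_out = −0.0110 √h.
Separate and integrate: 2(√h − √h₀) = −(0.0110/A) t.
√h = √4.32 − 0.0110·362/(2·3.49) = 2.0785 − 0.57049 = 1.5080.
h = 1.5080² = 2.2740 m.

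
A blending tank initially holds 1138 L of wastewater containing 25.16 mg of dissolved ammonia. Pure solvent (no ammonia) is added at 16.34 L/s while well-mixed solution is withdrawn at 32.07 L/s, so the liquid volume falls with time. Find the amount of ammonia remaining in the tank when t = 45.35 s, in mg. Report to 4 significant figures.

Let m(t) be the amount of ammonia. Volume: V(t) = V₀ + (Q_in − Q_out) t = 1138 − 15.7300 t; V(45.35) = 424.644 L.
Species balance (pure solvent in): dm/dt = −Q_out · m/V(t).
Separate: dm/m = −Q_out dt/V(t) ⇒ ln(m/m₀) = −(Q_out/(Q_in−Q_out)) ln(V/V₀).
m = m₀ (V₀/V)^(Q_out/(Q_in−Q_out)) = 25.16 × (1138/424.644)^(-2.03878) = 3.37190 mg.

3.372 mg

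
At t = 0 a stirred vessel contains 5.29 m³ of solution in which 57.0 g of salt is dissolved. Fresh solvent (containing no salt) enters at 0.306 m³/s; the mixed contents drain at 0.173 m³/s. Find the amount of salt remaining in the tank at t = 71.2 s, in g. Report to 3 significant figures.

15.0 g

Total volume: dV/dt = Q_in − Q_out = 0.13300 m³/s, so V(t) = 5.29 + 0.13300 t and V(71.2) = 14.760 m³.
Solute balance: dm/dt = 0 − Q_out C = −Q_out m/V(t).
Separate: dm/m = −Q_out dt/V(t) ⇒ ln(m/m₀) = −(Q_out/(Q_in−Q_out)) ln(V/V₀).
m = m₀ (V₀/V)^(Q_out/(Q_in−Q_out)) = 57.0 × (5.29/14.760)^(1.3008) = 15.005 g.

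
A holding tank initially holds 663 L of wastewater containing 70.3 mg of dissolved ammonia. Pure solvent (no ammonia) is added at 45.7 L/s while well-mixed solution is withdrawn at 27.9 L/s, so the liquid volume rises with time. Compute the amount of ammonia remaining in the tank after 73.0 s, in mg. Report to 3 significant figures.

12.8 mg

Let m(t) be the amount of ammonia. Volume: V(t) = V₀ + (Q_in − Q_out) t = 663 + 17.800 t; V(73.0) = 1962.4 L.
No ammonia enters, so dm/dt = −Q_out · (m/V).
dm/m = −Q_out dt/(V₀ + 17.800 t); integrating gives ln(m/m₀) = −(Q_out/(Q_in−Q_out)) ln(V/V₀).
m = m₀ (V₀/V)^(Q_out/(Q_in−Q_out)) = 70.3 × (663/1962.4)^(1.5674) = 12.831 mg.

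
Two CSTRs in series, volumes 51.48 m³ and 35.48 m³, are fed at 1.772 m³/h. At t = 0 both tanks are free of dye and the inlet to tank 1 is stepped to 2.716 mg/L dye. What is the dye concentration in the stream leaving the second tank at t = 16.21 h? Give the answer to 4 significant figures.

Each tank obeys Vᵢ dCᵢ/dt = Q(Cᵢ₋₁ − Cᵢ), so τᵢ = Vᵢ/Q.
τ₁ = 51.48/1.772 = 29.0519 h; τ₂ = 35.48/1.772 = 20.0226 h.
Tank 1: C₁ = C_in(1 − e^(−t/τ₁)). Tank 2 (τ₁ ≠ τ₂): C₂ = C_in[1 − (τ₁ e^(−t/τ₁) − τ₂ e^(−t/τ₂))/(τ₁ − τ₂)].
At t = 16.21: e^(−t/τ₁) = 0.572372, e^(−t/τ₂) = 0.445042.
C₂ = 2.716·[1 − (29.0519·0.572372 − 20.0226·0.445042)/(9.02935)] = 2.716·0.145275 = 0.394567 mg/L.

0.3946 mg/L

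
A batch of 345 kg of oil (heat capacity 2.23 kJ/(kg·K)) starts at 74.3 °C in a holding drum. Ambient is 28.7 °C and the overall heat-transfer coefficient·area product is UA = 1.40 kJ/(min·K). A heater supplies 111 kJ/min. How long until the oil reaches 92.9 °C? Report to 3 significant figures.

441 min

Lumped-capacitance energy balance: M c_p dT/dt = UA(T_amb − T) + Q̇.
τ = M c_p/UA = 549.54 min; T_ss = T_amb + Q̇/UA = 28.7 + 111/1.40 = 107.99 °C.
T(t) = T_ss + (T₀ − T_ss)e^(−t/τ); set T = 92.9:
t = −τ ln[(T − T_ss)/(T₀ − T_ss)] = −549.54 · ln(0.44784) = 441.46 min.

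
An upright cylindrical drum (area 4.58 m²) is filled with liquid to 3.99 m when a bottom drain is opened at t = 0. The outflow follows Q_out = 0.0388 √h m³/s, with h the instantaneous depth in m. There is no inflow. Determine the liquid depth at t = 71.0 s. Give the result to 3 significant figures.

2.88 m

A dh/dt = −Q_out = −0.0388 √h.
∫ h^(−1/2) dh = −(0.0388/A) ∫ dt, giving 2√h = 2√h₀ − (0.0388/A) t.
√h = √3.99 − 0.0388·71.0/(2·4.58) = 1.9975 − 0.30074 = 1.6968.
h = 1.6968² = 2.8790 m.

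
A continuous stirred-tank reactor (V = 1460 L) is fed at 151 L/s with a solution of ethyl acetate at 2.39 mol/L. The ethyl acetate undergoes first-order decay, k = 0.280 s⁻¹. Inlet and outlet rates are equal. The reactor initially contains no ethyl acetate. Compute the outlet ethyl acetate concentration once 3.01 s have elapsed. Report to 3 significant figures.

Accumulation = in − out − consumed: V dC/dt = Q C_in − Q C − k V C.
This is linear with rate a = Q/V + k = 0.38342 s⁻¹.
C_ss = Q C_in/(Q + kV) = 0.64468 mol/L; C(t) = C_ss + (C₀ − C_ss) e^(−a t).
C(3.01) = 0.64468 + (-0.64468)·e^(−0.38342·3.01) = 0.64468 + (-0.64468)·0.31534 = 0.44139 mol/L.

0.441 mol/L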